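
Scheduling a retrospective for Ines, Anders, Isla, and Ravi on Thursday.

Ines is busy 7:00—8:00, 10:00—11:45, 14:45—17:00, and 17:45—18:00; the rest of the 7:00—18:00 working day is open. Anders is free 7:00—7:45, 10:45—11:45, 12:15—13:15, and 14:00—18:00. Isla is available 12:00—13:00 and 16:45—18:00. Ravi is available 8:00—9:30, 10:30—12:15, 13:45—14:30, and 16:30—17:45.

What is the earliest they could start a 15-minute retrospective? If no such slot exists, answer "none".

Ines free within 07:00–18:00: 08:00–10:00, 11:45–14:45, 17:00–17:45.
Ines ∩ Anders: 12:15–13:15, 14:00–14:45, 17:00–17:45.
Ines ∩ Anders ∩ Isla: 12:15–13:00, 17:00–17:45.
Ines ∩ Anders ∩ Isla ∩ Ravi: 17:00–17:45.
Windows ≥ 15 min: 17:00–17:45.
Earliest such window starts at 17:00.

17:00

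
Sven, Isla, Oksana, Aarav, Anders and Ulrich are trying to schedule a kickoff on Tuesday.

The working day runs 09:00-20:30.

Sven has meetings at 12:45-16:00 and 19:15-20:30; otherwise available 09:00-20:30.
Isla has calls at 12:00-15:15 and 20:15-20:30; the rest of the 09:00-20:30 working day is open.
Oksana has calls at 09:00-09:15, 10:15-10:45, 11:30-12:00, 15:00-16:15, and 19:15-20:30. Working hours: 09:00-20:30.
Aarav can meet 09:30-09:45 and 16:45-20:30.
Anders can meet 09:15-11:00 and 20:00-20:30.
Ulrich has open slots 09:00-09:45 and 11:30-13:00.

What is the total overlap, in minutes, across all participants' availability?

Sven free within 09:00–20:30: 09:00–12:45, 16:00–19:15.
Isla free within 09:00–20:30: 09:00–12:00, 15:15–20:15.
Oksana free within 09:00–20:30: 09:15–10:15, 10:45–11:30, 12:00–15:00, 16:15–19:15.
Sven ∩ Isla: 09:00–12:00, 16:00–19:15.
Sven ∩ Isla ∩ Oksana: 09:15–10:15, 10:45–11:30, 16:15–19:15.
Sven ∩ Isla ∩ Oksana ∩ Aarav: 09:30–09:45, 16:45–19:15.
Sven ∩ Isla ∩ Oksana ∩ Aarav ∩ Anders: 09:30–09:45.
Sven ∩ Isla ∩ Oksana ∩ Aarav ∩ Anders ∩ Ulrich: 09:30–09:45.
Total common minutes: 15.

15 minutes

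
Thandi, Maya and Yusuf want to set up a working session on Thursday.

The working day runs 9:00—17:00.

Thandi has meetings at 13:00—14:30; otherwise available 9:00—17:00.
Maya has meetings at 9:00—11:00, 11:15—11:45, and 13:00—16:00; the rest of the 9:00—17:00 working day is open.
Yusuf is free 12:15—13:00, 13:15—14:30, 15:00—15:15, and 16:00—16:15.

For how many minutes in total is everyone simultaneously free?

60 minutes

Thandi free within 09:00–17:00: 09:00–13:00, 14:30–17:00.
Maya free within 09:00–17:00: 11:00–11:15, 11:45–13:00, 16:00–17:00.
Thandi ∩ Maya: 11:00–11:15, 11:45–13:00, 16:00–17:00.
Thandi ∩ Maya ∩ Yusuf: 12:15–13:00, 16:00–16:15.
Total common minutes: 45 + 15 = 60.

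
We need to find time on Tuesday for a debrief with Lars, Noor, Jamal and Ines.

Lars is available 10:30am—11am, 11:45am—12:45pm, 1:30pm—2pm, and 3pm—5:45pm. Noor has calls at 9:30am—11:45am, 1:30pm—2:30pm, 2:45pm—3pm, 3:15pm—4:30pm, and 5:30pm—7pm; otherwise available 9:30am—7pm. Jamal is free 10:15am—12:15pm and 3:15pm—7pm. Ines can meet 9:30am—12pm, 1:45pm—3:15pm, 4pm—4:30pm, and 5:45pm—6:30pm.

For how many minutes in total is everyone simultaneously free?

15 minutes

Noor free within 09:30–19:00: 11:45–13:30, 14:30–14:45, 15:00–15:15, 16:30–17:30.
Lars ∩ Noor: 11:45–12:45, 15:00–15:15, 16:30–17:30.
Lars ∩ Noor ∩ Jamal: 11:45–12:15, 16:30–17:30.
Lars ∩ Noor ∩ Jamal ∩ Ines: 11:45–12:00.
Total common minutes: 15.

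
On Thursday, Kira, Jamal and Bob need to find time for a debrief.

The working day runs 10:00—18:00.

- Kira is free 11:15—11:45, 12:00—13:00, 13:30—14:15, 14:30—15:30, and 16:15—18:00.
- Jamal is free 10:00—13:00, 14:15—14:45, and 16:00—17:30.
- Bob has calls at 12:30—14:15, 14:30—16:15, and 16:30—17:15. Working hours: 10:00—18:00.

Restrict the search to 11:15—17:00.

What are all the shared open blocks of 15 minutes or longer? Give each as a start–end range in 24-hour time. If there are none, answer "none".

11:15–11:45, 12:00–12:30, 16:15–16:30

Bob free within 10:00–18:00: 10:00–12:30, 14:15–14:30, 16:15–16:30, 17:15–18:00.
Kira ∩ Jamal: 11:15–11:45, 12:00–13:00, 14:30–14:45, 16:15–17:30.
Kira ∩ Jamal ∩ Bob: 11:15–11:45, 12:00–12:30, 16:15–16:30, 17:15–17:30.
Restricted to 11:15–17:00: 11:15–11:45, 12:00–12:30, 16:15–16:30.
Windows ≥ 15 min: 11:15–11:45, 12:00–12:30, 16:15–16:30.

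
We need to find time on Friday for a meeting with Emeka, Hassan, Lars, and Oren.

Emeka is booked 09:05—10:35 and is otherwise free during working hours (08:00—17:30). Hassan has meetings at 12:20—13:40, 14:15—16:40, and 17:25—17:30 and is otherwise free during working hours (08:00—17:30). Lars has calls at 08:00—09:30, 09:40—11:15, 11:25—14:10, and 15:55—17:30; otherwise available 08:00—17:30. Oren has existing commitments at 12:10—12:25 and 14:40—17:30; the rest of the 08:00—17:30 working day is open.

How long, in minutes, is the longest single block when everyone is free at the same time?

Emeka free within 08:00–17:30: 08:00–09:05, 10:35–17:30.
Hassan free within 08:00–17:30: 08:00–12:20, 13:40–14:15, 16:40–17:25.
Lars free within 08:00–17:30: 09:30–09:40, 11:15–11:25, 14:10–15:55.
Oren free within 08:00–17:30: 08:00–12:10, 12:25–14:40.
Emeka ∩ Hassan: 08:00–09:05, 10:35–12:20, 13:40–14:15, 16:40–17:25.
Emeka ∩ Hassan ∩ Lars: 11:15–11:25, 14:10–14:15.
Emeka ∩ Hassan ∩ Lars ∩ Oren: 11:15–11:25, 14:10–14:15.
Common window lengths: 10, 5 min; longest is 10.

10 minutes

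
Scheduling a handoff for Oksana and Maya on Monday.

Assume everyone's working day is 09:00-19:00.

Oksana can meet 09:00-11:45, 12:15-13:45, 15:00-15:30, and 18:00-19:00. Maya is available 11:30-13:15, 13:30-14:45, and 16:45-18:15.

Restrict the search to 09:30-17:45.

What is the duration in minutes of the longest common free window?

60 minutes

Oksana ∩ Maya: 11:30–11:45, 12:15–13:15, 13:30–13:45, 18:00–18:15.
Restricted to 09:30–17:45: 11:30–11:45, 12:15–13:15, 13:30–13:45.
Common window lengths: 15, 60, 15 min; longest is 60.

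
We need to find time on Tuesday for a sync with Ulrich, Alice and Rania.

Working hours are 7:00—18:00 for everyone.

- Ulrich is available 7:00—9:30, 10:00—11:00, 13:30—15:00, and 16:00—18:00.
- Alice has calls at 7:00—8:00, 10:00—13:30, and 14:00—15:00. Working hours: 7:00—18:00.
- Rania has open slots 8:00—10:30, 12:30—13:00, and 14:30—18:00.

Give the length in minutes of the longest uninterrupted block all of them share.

Alice free within 07:00–18:00: 08:00–10:00, 13:30–14:00, 15:00–18:00.
Ulrich ∩ Alice: 08:00–09:30, 13:30–14:00, 16:00–18:00.
Ulrich ∩ Alice ∩ Rania: 08:00–09:30, 16:00–18:00.
Common window lengths: 90, 120 min; longest is 120.

120 minutes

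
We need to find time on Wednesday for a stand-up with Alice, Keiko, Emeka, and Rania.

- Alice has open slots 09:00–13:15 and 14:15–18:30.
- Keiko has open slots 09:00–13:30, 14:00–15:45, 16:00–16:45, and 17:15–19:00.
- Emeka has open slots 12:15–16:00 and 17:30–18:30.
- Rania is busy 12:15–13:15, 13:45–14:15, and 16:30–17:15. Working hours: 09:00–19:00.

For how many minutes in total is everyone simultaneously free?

150 minutes

Rania free within 09:00–19:00: 09:00–12:15, 13:15–13:45, 14:15–16:30, 17:15–19:00.
Alice ∩ Keiko: 09:00–13:15, 14:15–15:45, 16:00–16:45, 17:15–18:30.
Alice ∩ Keiko ∩ Emeka: 12:15–13:15, 14:15–15:45, 17:30–18:30.
Alice ∩ Keiko ∩ Emeka ∩ Rania: 14:15–15:45, 17:30–18:30.
Total common minutes: 90 + 60 = 150.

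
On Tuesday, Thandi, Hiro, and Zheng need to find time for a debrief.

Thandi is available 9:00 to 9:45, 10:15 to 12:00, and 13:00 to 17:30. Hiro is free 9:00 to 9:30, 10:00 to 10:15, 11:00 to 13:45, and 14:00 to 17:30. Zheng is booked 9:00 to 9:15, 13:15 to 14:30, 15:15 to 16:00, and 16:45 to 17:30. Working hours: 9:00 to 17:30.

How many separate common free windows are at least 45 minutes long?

3

Zheng free within 09:00–17:30: 09:15–13:15, 14:30–15:15, 16:00–16:45.
Thandi ∩ Hiro: 09:00–09:30, 11:00–12:00, 13:00–13:45, 14:00–17:30.
Thandi ∩ Hiro ∩ Zheng: 09:15–09:30, 11:00–12:00, 13:00–13:15, 14:30–15:15, 16:00–16:45.
Windows ≥ 45 min: 11:00–12:00, 14:30–15:15, 16:00–16:45.
That's 3 windows.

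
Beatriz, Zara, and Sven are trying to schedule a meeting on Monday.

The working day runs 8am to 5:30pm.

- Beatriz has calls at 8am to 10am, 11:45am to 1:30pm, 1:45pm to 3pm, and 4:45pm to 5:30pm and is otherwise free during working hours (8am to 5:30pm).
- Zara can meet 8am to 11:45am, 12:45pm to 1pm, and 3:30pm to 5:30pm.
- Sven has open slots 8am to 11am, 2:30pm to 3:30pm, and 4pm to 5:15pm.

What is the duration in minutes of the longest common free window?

Beatriz free within 08:00–17:30: 10:00–11:45, 13:30–13:45, 15:00–16:45.
Beatriz ∩ Zara: 10:00–11:45, 15:30–16:45.
Beatriz ∩ Zara ∩ Sven: 10:00–11:00, 16:00–16:45.
Common window lengths: 60, 45 min; longest is 60.

60 minutes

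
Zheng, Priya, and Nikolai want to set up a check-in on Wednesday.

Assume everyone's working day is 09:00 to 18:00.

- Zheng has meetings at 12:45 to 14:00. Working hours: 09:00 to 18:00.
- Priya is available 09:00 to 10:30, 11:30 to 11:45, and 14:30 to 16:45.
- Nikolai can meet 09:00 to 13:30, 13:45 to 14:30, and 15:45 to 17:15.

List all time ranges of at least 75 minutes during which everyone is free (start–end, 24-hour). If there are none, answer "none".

Zheng free within 09:00–18:00: 09:00–12:45, 14:00–18:00.
Zheng ∩ Priya: 09:00–10:30, 11:30–11:45, 14:30–16:45.
Zheng ∩ Priya ∩ Nikolai: 09:00–10:30, 11:30–11:45, 15:45–16:45.
Windows ≥ 75 min: 09:00–10:30.

09:00–10:30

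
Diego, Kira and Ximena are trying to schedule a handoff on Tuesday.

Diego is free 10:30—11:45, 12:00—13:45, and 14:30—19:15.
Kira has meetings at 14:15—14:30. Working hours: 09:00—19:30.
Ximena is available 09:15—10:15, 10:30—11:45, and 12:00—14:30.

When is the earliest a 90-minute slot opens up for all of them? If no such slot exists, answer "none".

Kira free within 09:00–19:30: 09:00–14:15, 14:30–19:30.
Diego ∩ Kira: 10:30–11:45, 12:00–13:45, 14:30–19:15.
Diego ∩ Kira ∩ Ximena: 10:30–11:45, 12:00–13:45.
Windows ≥ 90 min: 12:00–13:45.
Earliest such window starts at 12:00.

12:00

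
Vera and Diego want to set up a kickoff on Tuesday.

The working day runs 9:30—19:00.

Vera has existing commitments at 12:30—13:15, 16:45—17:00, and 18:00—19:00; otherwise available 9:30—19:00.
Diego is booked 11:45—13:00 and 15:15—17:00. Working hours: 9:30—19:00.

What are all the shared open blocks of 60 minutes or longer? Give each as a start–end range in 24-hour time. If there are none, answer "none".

09:30–11:45, 13:15–15:15, 17:00–18:00

Vera free within 09:30–19:00: 09:30–12:30, 13:15–16:45, 17:00–18:00.
Diego free within 09:30–19:00: 09:30–11:45, 13:00–15:15, 17:00–19:00.
Vera ∩ Diego: 09:30–11:45, 13:15–15:15, 17:00–18:00.
Windows ≥ 60 min: 09:30–11:45, 13:15–15:15, 17:00–18:00.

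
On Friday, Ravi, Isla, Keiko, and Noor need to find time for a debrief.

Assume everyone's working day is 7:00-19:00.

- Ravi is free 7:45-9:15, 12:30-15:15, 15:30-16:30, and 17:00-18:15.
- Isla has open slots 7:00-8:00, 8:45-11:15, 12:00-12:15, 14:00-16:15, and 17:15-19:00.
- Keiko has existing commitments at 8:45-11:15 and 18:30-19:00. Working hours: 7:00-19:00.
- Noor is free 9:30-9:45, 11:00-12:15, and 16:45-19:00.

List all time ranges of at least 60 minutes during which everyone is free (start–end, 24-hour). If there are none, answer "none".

17:15–18:15

Keiko free within 07:00–19:00: 07:00–08:45, 11:15–18:30.
Ravi ∩ Isla: 07:45–08:00, 08:45–09:15, 14:00–15:15, 15:30–16:15, 17:15–18:15.
Ravi ∩ Isla ∩ Keiko: 07:45–08:00, 14:00–15:15, 15:30–16:15, 17:15–18:15.
Ravi ∩ Isla ∩ Keiko ∩ Noor: 17:15–18:15.
Windows ≥ 60 min: 17:15–18:15.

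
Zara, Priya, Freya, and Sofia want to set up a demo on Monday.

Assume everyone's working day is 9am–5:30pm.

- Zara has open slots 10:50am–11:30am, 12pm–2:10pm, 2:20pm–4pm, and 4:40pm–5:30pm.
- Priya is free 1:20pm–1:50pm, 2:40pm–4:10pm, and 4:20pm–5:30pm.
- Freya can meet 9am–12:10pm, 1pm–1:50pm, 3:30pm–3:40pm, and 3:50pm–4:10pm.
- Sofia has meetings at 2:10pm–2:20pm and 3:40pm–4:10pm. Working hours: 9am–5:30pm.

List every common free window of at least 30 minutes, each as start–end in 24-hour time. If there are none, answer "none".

13:20–13:50

Sofia free within 09:00–17:30: 09:00–14:10, 14:20–15:40, 16:10–17:30.
Zara ∩ Priya: 13:20–13:50, 14:40–16:00, 16:40–17:30.
Zara ∩ Priya ∩ Freya: 13:20–13:50, 15:30–15:40, 15:50–16:00.
Zara ∩ Priya ∩ Freya ∩ Sofia: 13:20–13:50, 15:30–15:40.
Windows ≥ 30 min: 13:20–13:50.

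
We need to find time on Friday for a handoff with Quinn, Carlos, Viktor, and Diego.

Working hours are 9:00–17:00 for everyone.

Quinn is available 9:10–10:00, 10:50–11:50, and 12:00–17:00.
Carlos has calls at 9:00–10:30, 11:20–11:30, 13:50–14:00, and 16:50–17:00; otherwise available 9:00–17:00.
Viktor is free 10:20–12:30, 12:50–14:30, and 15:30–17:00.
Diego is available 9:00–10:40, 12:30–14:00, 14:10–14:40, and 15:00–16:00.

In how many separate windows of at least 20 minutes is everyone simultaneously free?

Carlos free within 09:00–17:00: 10:30–11:20, 11:30–13:50, 14:00–16:50.
Quinn ∩ Carlos: 10:50–11:20, 11:30–11:50, 12:00–13:50, 14:00–16:50.
Quinn ∩ Carlos ∩ Viktor: 10:50–11:20, 11:30–11:50, 12:00–12:30, 12:50–13:50, 14:00–14:30, 15:30–16:50.
Quinn ∩ Carlos ∩ Viktor ∩ Diego: 12:50–13:50, 14:10–14:30, 15:30–16:00.
Windows ≥ 20 min: 12:50–13:50, 14:10–14:30, 15:30–16:00.
That's 3 windows.

3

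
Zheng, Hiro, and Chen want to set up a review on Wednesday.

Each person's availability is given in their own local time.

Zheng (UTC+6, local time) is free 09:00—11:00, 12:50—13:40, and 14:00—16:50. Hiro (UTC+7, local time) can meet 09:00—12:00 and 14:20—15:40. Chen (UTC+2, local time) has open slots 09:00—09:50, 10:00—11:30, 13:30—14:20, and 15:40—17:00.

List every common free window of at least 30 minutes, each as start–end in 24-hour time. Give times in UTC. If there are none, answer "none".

Zheng → UTC: 03:00–05:00, 06:50–07:40, 08:00–10:50.
Hiro → UTC: 02:00–05:00, 07:20–08:40.
Chen → UTC: 07:00–07:50, 08:00–09:30, 11:30–12:20, 13:40–15:00.
Zheng ∩ Hiro: 03:00–05:00, 07:20–07:40, 08:00–08:40.
Zheng ∩ Hiro ∩ Chen: 07:20–07:40, 08:00–08:40.
Windows ≥ 30 min: 08:00–08:40.

08:00–08:40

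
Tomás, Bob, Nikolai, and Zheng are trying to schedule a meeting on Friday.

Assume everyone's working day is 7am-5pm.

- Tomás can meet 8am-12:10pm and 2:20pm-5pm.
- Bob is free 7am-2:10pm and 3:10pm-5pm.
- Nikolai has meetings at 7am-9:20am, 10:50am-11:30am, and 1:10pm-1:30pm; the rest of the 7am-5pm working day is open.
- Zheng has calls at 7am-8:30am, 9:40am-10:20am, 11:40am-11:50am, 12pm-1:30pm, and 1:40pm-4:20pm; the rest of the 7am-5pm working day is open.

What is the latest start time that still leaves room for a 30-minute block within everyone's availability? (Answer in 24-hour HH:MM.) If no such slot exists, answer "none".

Nikolai free within 07:00–17:00: 09:20–10:50, 11:30–13:10, 13:30–17:00.
Zheng free within 07:00–17:00: 08:30–09:40, 10:20–11:40, 11:50–12:00, 13:30–13:40, 16:20–17:00.
Tomás ∩ Bob: 08:00–12:10, 15:10–17:00.
Tomás ∩ Bob ∩ Nikolai: 09:20–10:50, 11:30–12:10, 15:10–17:00.
Tomás ∩ Bob ∩ Nikolai ∩ Zheng: 09:20–09:40, 10:20–10:50, 11:30–11:40, 11:50–12:00, 16:20–17:00.
Windows ≥ 30 min: 10:20–10:50, 16:20–17:00.
Latest start in the last window 16:20–17:00 is 17:00 − 30 min = 16:30.

16:30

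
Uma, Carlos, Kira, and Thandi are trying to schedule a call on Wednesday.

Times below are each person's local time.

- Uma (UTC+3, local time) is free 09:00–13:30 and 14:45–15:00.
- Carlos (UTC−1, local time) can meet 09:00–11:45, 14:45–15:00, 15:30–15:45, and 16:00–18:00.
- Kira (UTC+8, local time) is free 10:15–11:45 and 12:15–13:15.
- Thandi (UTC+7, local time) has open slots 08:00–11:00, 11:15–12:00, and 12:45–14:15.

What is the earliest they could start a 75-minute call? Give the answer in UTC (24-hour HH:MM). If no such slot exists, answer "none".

none

Uma → UTC: 06:00–10:30, 11:45–12:00.
Carlos → UTC: 10:00–12:45, 15:45–16:00, 16:30–16:45, 17:00–19:00.
Kira → UTC: 02:15–03:45, 04:15–05:15.
Thandi → UTC: 01:00–04:00, 04:15–05:00, 05:45–07:15.
Uma ∩ Carlos: 10:00–10:30, 11:45–12:00.
Uma ∩ Carlos ∩ Kira: (none).
Uma ∩ Carlos ∩ Kira ∩ Thandi: (none).
Windows ≥ 75 min: (none).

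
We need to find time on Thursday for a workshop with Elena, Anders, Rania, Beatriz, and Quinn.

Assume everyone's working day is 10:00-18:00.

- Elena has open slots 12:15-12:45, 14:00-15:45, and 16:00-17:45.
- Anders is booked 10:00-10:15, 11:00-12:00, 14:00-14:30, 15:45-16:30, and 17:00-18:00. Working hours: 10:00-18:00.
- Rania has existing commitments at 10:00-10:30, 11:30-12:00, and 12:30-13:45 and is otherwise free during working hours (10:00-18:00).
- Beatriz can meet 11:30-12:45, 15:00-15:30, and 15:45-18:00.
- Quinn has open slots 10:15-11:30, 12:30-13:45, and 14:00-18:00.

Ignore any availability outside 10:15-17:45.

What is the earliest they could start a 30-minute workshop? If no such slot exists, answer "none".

Anders free within 10:00–18:00: 10:15–11:00, 12:00–14:00, 14:30–15:45, 16:30–17:00.
Rania free within 10:00–18:00: 10:30–11:30, 12:00–12:30, 13:45–18:00.
Elena ∩ Anders: 12:15–12:45, 14:30–15:45, 16:30–17:00.
Elena ∩ Anders ∩ Rania: 12:15–12:30, 14:30–15:45, 16:30–17:00.
Elena ∩ Anders ∩ Rania ∩ Beatriz: 12:15–12:30, 15:00–15:30, 16:30–17:00.
Elena ∩ Anders ∩ Rania ∩ Beatriz ∩ Quinn: 15:00–15:30, 16:30–17:00.
Restricted to 10:15–17:45: 15:00–15:30, 16:30–17:00.
Windows ≥ 30 min: 15:00–15:30, 16:30–17:00.
Earliest such window starts at 15:00.

15:00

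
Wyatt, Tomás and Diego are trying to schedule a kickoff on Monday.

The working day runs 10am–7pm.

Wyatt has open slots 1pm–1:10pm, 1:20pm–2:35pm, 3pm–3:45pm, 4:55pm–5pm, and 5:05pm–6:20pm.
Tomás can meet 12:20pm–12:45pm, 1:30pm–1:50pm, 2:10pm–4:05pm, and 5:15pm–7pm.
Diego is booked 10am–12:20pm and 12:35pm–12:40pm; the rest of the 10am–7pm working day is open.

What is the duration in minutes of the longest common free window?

65 minutes

Diego free within 10:00–19:00: 12:20–12:35, 12:40–19:00.
Wyatt ∩ Tomás: 13:30–13:50, 14:10–14:35, 15:00–15:45, 17:15–18:20.
Wyatt ∩ Tomás ∩ Diego: 13:30–13:50, 14:10–14:35, 15:00–15:45, 17:15–18:20.
Common window lengths: 20, 25, 45, 65 min; longest is 65.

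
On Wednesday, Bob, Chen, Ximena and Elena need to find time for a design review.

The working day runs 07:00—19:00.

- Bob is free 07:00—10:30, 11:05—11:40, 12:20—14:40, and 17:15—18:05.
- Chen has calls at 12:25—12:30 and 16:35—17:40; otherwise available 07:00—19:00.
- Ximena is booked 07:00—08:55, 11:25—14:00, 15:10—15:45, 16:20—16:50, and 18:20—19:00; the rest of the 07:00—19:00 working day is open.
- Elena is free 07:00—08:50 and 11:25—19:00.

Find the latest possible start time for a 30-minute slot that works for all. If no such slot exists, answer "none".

Chen free within 07:00–19:00: 07:00–12:25, 12:30–16:35, 17:40–19:00.
Ximena free within 07:00–19:00: 08:55–11:25, 14:00–15:10, 15:45–16:20, 16:50–18:20.
Bob ∩ Chen: 07:00–10:30, 11:05–11:40, 12:20–12:25, 12:30–14:40, 17:40–18:05.
Bob ∩ Chen ∩ Ximena: 08:55–10:30, 11:05–11:25, 14:00–14:40, 17:40–18:05.
Bob ∩ Chen ∩ Ximena ∩ Elena: 14:00–14:40, 17:40–18:05.
Windows ≥ 30 min: 14:00–14:40.
Latest start in the last window 14:00–14:40 is 14:40 − 30 min = 14:10.

14:10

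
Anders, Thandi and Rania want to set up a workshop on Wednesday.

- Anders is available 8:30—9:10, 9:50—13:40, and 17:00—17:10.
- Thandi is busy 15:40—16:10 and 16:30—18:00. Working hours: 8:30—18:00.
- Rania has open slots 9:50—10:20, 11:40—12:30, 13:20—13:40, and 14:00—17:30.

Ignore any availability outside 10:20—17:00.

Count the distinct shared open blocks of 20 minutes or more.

Thandi free within 08:30–18:00: 08:30–15:40, 16:10–16:30.
Anders ∩ Thandi: 08:30–09:10, 09:50–13:40.
Anders ∩ Thandi ∩ Rania: 09:50–10:20, 11:40–12:30, 13:20–13:40.
Restricted to 10:20–17:00: 11:40–12:30, 13:20–13:40.
Windows ≥ 20 min: 11:40–12:30, 13:20–13:40.
That's 2 windows.

2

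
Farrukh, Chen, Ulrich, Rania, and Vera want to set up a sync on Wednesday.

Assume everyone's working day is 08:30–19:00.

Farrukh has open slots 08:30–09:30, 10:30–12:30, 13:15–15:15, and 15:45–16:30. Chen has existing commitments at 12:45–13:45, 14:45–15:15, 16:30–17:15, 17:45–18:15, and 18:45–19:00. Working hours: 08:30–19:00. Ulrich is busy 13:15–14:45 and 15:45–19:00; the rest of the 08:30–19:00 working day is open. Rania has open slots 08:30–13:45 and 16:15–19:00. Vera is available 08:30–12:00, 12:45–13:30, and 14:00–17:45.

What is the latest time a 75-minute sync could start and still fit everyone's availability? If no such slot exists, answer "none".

Chen free within 08:30–19:00: 08:30–12:45, 13:45–14:45, 15:15–16:30, 17:15–17:45, 18:15–18:45.
Ulrich free within 08:30–19:00: 08:30–13:15, 14:45–15:45.
Farrukh ∩ Chen: 08:30–09:30, 10:30–12:30, 13:45–14:45, 15:45–16:30.
Farrukh ∩ Chen ∩ Ulrich: 08:30–09:30, 10:30–12:30.
Farrukh ∩ Chen ∩ Ulrich ∩ Rania: 08:30–09:30, 10:30–12:30.
Farrukh ∩ Chen ∩ Ulrich ∩ Rania ∩ Vera: 08:30–09:30, 10:30–12:00.
Windows ≥ 75 min: 10:30–12:00.
Latest start in the last window 10:30–12:00 is 12:00 − 75 min = 10:45.

10:45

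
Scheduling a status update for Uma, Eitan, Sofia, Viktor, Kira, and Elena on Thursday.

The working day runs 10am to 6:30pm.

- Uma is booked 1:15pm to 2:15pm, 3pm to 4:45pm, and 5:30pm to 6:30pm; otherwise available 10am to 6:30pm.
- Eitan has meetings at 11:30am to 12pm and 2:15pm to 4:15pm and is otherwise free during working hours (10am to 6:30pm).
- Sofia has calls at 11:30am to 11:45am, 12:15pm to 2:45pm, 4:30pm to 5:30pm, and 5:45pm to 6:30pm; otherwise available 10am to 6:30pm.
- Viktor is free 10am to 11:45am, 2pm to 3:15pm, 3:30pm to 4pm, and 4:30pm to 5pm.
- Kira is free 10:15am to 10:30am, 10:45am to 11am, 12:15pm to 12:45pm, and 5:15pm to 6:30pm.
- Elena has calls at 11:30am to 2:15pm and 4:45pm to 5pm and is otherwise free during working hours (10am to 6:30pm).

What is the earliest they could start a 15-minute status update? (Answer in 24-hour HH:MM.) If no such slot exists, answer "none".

10:15

Uma free within 10:00–18:30: 10:00–13:15, 14:15–15:00, 16:45–17:30.
Eitan free within 10:00–18:30: 10:00–11:30, 12:00–14:15, 16:15–18:30.
Sofia free within 10:00–18:30: 10:00–11:30, 11:45–12:15, 14:45–16:30, 17:30–17:45.
Elena free within 10:00–18:30: 10:00–11:30, 14:15–16:45, 17:00–18:30.
Uma ∩ Eitan: 10:00–11:30, 12:00–13:15, 16:45–17:30.
Uma ∩ Eitan ∩ Sofia: 10:00–11:30, 12:00–12:15.
Uma ∩ Eitan ∩ Sofia ∩ Viktor: 10:00–11:30.
Uma ∩ Eitan ∩ Sofia ∩ Viktor ∩ Kira: 10:15–10:30, 10:45–11:00.
Uma ∩ Eitan ∩ Sofia ∩ Viktor ∩ Kira ∩ Elena: 10:15–10:30, 10:45–11:00.
Windows ≥ 15 min: 10:15–10:30, 10:45–11:00.
Earliest such window starts at 10:15.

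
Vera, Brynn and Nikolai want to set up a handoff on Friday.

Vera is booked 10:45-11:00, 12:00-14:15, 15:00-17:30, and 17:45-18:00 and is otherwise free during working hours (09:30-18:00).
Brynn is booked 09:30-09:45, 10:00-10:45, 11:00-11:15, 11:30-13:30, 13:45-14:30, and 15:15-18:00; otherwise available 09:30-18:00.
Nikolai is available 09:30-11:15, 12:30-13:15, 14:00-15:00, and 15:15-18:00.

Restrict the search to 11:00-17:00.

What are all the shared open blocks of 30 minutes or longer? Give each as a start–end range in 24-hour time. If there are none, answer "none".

Vera free within 09:30–18:00: 09:30–10:45, 11:00–12:00, 14:15–15:00, 17:30–17:45.
Brynn free within 09:30–18:00: 09:45–10:00, 10:45–11:00, 11:15–11:30, 13:30–13:45, 14:30–15:15.
Vera ∩ Brynn: 09:45–10:00, 11:15–11:30, 14:30–15:00.
Vera ∩ Brynn ∩ Nikolai: 09:45–10:00, 14:30–15:00.
Restricted to 11:00–17:00: 14:30–15:00.
Windows ≥ 30 min: 14:30–15:00.

14:30–15:00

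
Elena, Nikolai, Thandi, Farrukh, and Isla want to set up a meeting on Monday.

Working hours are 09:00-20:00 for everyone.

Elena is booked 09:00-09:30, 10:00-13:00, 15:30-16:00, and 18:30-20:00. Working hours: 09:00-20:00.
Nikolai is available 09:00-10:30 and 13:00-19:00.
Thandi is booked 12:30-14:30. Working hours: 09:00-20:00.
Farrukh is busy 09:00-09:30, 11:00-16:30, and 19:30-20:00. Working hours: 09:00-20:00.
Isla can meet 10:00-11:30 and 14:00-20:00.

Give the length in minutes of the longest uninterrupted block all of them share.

Elena free within 09:00–20:00: 09:30–10:00, 13:00–15:30, 16:00–18:30.
Thandi free within 09:00–20:00: 09:00–12:30, 14:30–20:00.
Farrukh free within 09:00–20:00: 09:30–11:00, 16:30–19:30.
Elena ∩ Nikolai: 09:30–10:00, 13:00–15:30, 16:00–18:30.
Elena ∩ Nikolai ∩ Thandi: 09:30–10:00, 14:30–15:30, 16:00–18:30.
Elena ∩ Nikolai ∩ Thandi ∩ Farrukh: 09:30–10:00, 16:30–18:30.
Elena ∩ Nikolai ∩ Thandi ∩ Farrukh ∩ Isla: 16:30–18:30.
Single common window of 120 minutes.

120 minutes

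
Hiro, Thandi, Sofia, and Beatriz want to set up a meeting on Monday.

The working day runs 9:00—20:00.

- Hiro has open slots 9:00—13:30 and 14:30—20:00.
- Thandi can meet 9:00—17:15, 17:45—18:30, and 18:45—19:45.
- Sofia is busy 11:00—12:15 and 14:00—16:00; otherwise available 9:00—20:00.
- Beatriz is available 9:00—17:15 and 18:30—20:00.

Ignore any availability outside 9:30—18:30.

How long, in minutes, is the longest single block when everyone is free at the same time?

90 minutes

Sofia free within 09:00–20:00: 09:00–11:00, 12:15–14:00, 16:00–20:00.
Hiro ∩ Thandi: 09:00–13:30, 14:30–17:15, 17:45–18:30, 18:45–19:45.
Hiro ∩ Thandi ∩ Sofia: 09:00–11:00, 12:15–13:30, 16:00–17:15, 17:45–18:30, 18:45–19:45.
Hiro ∩ Thandi ∩ Sofia ∩ Beatriz: 09:00–11:00, 12:15–13:30, 16:00–17:15, 18:45–19:45.
Restricted to 09:30–18:30: 09:30–11:00, 12:15–13:30, 16:00–17:15.
Common window lengths: 90, 75, 75 min; longest is 90.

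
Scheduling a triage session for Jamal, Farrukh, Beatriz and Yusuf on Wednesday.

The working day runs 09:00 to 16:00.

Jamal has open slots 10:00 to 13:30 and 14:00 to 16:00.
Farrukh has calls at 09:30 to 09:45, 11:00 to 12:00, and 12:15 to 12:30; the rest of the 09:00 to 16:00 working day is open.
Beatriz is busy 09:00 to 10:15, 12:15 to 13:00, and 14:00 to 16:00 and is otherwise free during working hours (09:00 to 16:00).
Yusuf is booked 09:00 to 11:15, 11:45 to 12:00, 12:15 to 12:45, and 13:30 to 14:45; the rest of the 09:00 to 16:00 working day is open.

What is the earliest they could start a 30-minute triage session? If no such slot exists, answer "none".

13:00

Farrukh free within 09:00–16:00: 09:00–09:30, 09:45–11:00, 12:00–12:15, 12:30–16:00.
Beatriz free within 09:00–16:00: 10:15–12:15, 13:00–14:00.
Yusuf free within 09:00–16:00: 11:15–11:45, 12:00–12:15, 12:45–13:30, 14:45–16:00.
Jamal ∩ Farrukh: 10:00–11:00, 12:00–12:15, 12:30–13:30, 14:00–16:00.
Jamal ∩ Farrukh ∩ Beatriz: 10:15–11:00, 12:00–12:15, 13:00–13:30.
Jamal ∩ Farrukh ∩ Beatriz ∩ Yusuf: 12:00–12:15, 13:00–13:30.
Windows ≥ 30 min: 13:00–13:30.
Earliest such window starts at 13:00.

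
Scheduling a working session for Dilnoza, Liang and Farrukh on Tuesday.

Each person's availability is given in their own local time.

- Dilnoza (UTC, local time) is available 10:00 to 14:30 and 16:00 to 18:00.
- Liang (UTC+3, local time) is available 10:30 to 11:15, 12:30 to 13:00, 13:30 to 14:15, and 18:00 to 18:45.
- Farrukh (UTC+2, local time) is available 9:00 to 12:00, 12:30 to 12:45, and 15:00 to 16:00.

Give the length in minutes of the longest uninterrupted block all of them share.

15 minutes

Dilnoza → UTC: 10:00–14:30, 16:00–18:00.
Liang → UTC: 07:30–08:15, 09:30–10:00, 10:30–11:15, 15:00–15:45.
Farrukh → UTC: 07:00–10:00, 10:30–10:45, 13:00–14:00.
Dilnoza ∩ Liang: 10:30–11:15.
Dilnoza ∩ Liang ∩ Farrukh: 10:30–10:45.
Single common window of 15 minutes.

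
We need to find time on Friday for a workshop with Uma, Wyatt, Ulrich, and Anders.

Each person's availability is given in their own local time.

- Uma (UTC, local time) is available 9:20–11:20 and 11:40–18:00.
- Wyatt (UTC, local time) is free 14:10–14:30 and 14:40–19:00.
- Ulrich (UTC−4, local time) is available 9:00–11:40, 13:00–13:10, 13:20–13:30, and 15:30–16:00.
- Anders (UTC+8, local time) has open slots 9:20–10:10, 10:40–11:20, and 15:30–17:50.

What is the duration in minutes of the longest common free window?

0 minutes

Uma → UTC: 09:20–11:20, 11:40–18:00.
Wyatt → UTC: 14:10–14:30, 14:40–19:00.
Ulrich → UTC: 13:00–15:40, 17:00–17:10, 17:20–17:30, 19:30–20:00.
Anders → UTC: 01:20–02:10, 02:40–03:20, 07:30–09:50.
Uma ∩ Wyatt: 14:10–14:30, 14:40–18:00.
Uma ∩ Wyatt ∩ Ulrich: 14:10–14:30, 14:40–15:40, 17:00–17:10, 17:20–17:30.
Uma ∩ Wyatt ∩ Ulrich ∩ Anders: (none).
No common window.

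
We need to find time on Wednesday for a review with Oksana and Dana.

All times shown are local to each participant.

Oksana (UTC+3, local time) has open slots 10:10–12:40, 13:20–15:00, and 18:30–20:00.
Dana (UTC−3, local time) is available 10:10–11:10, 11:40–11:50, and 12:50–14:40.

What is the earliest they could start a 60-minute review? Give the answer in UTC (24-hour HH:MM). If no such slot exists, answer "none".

Oksana → UTC: 07:10–09:40, 10:20–12:00, 15:30–17:00.
Dana → UTC: 13:10–14:10, 14:40–14:50, 15:50–17:40.
Oksana ∩ Dana: 15:50–17:00.
Windows ≥ 60 min: 15:50–17:00.
Earliest such window starts at 15:50.

15:50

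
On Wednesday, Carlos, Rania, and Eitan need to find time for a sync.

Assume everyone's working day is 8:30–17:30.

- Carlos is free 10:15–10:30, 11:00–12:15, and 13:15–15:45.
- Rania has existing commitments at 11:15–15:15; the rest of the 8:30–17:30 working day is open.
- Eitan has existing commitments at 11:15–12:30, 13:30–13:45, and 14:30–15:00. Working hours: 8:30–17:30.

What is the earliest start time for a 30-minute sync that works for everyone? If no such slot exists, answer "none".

Rania free within 08:30–17:30: 08:30–11:15, 15:15–17:30.
Eitan free within 08:30–17:30: 08:30–11:15, 12:30–13:30, 13:45–14:30, 15:00–17:30.
Carlos ∩ Rania: 10:15–10:30, 11:00–11:15, 15:15–15:45.
Carlos ∩ Rania ∩ Eitan: 10:15–10:30, 11:00–11:15, 15:15–15:45.
Windows ≥ 30 min: 15:15–15:45.
Earliest such window starts at 15:15.

15:15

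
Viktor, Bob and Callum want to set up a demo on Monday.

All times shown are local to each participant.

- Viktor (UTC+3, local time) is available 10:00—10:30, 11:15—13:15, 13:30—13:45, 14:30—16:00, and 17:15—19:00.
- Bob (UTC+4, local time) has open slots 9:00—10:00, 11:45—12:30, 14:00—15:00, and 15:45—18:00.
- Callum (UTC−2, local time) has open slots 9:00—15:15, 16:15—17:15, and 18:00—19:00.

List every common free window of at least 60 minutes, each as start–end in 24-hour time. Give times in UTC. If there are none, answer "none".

Viktor → UTC: 07:00–07:30, 08:15–10:15, 10:30–10:45, 11:30–13:00, 14:15–16:00.
Bob → UTC: 05:00–06:00, 07:45–08:30, 10:00–11:00, 11:45–14:00.
Callum → UTC: 11:00–17:15, 18:15–19:15, 20:00–21:00.
Viktor ∩ Bob: 08:15–08:30, 10:00–10:15, 10:30–10:45, 11:45–13:00.
Viktor ∩ Bob ∩ Callum: 11:45–13:00.
Windows ≥ 60 min: 11:45–13:00.

11:45–13:00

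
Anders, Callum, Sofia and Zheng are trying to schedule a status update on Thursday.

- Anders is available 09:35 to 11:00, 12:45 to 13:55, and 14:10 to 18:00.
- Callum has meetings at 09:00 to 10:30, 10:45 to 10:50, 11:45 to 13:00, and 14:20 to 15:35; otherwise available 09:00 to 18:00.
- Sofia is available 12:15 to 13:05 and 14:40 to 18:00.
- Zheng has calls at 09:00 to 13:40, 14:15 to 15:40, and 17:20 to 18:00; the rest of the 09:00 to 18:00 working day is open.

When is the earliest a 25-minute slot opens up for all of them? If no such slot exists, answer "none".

Callum free within 09:00–18:00: 10:30–10:45, 10:50–11:45, 13:00–14:20, 15:35–18:00.
Zheng free within 09:00–18:00: 13:40–14:15, 15:40–17:20.
Anders ∩ Callum: 10:30–10:45, 10:50–11:00, 13:00–13:55, 14:10–14:20, 15:35–18:00.
Anders ∩ Callum ∩ Sofia: 13:00–13:05, 15:35–18:00.
Anders ∩ Callum ∩ Sofia ∩ Zheng: 15:40–17:20.
Windows ≥ 25 min: 15:40–17:20.
Earliest such window starts at 15:40.

15:40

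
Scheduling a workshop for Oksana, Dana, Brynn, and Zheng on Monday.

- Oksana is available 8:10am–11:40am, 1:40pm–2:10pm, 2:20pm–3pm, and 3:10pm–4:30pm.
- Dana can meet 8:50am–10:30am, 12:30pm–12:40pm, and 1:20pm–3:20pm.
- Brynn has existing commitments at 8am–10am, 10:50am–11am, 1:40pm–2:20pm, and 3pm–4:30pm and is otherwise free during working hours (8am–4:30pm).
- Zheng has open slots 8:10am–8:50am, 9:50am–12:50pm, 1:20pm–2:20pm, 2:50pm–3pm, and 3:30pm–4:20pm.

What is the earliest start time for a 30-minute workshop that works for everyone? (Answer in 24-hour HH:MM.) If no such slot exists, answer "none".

10:00

Brynn free within 08:00–16:30: 10:00–10:50, 11:00–13:40, 14:20–15:00.
Oksana ∩ Dana: 08:50–10:30, 13:40–14:10, 14:20–15:00, 15:10–15:20.
Oksana ∩ Dana ∩ Brynn: 10:00–10:30, 14:20–15:00.
Oksana ∩ Dana ∩ Brynn ∩ Zheng: 10:00–10:30, 14:50–15:00.
Windows ≥ 30 min: 10:00–10:30.
Earliest such window starts at 10:00.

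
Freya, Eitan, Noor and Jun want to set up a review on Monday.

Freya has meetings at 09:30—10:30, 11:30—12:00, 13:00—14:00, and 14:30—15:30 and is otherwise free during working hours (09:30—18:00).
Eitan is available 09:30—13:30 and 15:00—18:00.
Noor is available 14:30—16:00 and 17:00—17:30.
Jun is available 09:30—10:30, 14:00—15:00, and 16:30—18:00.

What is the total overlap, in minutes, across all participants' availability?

Freya free within 09:30–18:00: 10:30–11:30, 12:00–13:00, 14:00–14:30, 15:30–18:00.
Freya ∩ Eitan: 10:30–11:30, 12:00–13:00, 15:30–18:00.
Freya ∩ Eitan ∩ Noor: 15:30–16:00, 17:00–17:30.
Freya ∩ Eitan ∩ Noor ∩ Jun: 17:00–17:30.
Total common minutes: 30.

30 minutes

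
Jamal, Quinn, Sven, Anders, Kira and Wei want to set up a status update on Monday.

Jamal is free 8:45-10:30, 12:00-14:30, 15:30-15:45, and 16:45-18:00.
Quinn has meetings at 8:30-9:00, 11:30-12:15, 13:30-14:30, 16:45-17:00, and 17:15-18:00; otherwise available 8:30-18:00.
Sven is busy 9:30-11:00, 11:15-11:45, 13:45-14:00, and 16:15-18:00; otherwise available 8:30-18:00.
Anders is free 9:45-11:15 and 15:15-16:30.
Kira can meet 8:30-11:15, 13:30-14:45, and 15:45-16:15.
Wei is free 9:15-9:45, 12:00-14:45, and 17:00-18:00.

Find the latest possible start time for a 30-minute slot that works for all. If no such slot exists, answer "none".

Quinn free within 08:30–18:00: 09:00–11:30, 12:15–13:30, 14:30–16:45, 17:00–17:15.
Sven free within 08:30–18:00: 08:30–09:30, 11:00–11:15, 11:45–13:45, 14:00–16:15.
Jamal ∩ Quinn: 09:00–10:30, 12:15–13:30, 15:30–15:45, 17:00–17:15.
Jamal ∩ Quinn ∩ Sven: 09:00–09:30, 12:15–13:30, 15:30–15:45.
Jamal ∩ Quinn ∩ Sven ∩ Anders: 15:30–15:45.
Jamal ∩ Quinn ∩ Sven ∩ Anders ∩ Kira: (none).
Jamal ∩ Quinn ∩ Sven ∩ Anders ∩ Kira ∩ Wei: (none).
Windows ≥ 30 min: (none).

none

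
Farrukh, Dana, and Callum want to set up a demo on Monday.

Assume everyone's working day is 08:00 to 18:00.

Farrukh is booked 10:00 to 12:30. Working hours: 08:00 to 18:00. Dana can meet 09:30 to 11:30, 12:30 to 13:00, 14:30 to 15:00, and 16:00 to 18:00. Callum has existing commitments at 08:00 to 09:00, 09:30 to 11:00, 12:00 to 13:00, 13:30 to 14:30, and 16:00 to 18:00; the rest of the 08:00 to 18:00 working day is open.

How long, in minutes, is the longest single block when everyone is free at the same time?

30 minutes

Farrukh free within 08:00–18:00: 08:00–10:00, 12:30–18:00.
Callum free within 08:00–18:00: 09:00–09:30, 11:00–12:00, 13:00–13:30, 14:30–16:00.
Farrukh ∩ Dana: 09:30–10:00, 12:30–13:00, 14:30–15:00, 16:00–18:00.
Farrukh ∩ Dana ∩ Callum: 14:30–15:00.
Single common window of 30 minutes.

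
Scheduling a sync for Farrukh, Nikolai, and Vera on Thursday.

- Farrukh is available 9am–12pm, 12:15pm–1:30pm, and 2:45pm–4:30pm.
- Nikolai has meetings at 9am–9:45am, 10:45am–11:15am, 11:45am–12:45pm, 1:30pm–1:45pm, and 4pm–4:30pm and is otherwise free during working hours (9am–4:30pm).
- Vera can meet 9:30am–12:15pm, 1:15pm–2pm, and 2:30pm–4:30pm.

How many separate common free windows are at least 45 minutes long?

2

Nikolai free within 09:00–16:30: 09:45–10:45, 11:15–11:45, 12:45–13:30, 13:45–16:00.
Farrukh ∩ Nikolai: 09:45–10:45, 11:15–11:45, 12:45–13:30, 14:45–16:00.
Farrukh ∩ Nikolai ∩ Vera: 09:45–10:45, 11:15–11:45, 13:15–13:30, 14:45–16:00.
Windows ≥ 45 min: 09:45–10:45, 14:45–16:00.
That's 2 windows.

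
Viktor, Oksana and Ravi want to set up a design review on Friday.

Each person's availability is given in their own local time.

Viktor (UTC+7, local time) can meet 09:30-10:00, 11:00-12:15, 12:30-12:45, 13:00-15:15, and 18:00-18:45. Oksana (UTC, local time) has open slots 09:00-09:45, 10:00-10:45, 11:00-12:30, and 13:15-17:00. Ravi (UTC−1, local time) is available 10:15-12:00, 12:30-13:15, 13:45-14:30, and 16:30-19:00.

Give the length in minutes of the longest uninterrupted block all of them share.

30 minutes

Viktor → UTC: 02:30–03:00, 04:00–05:15, 05:30–05:45, 06:00–08:15, 11:00–11:45.
Oksana → UTC: 09:00–09:45, 10:00–10:45, 11:00–12:30, 13:15–17:00.
Ravi → UTC: 11:15–13:00, 13:30–14:15, 14:45–15:30, 17:30–20:00.
Viktor ∩ Oksana: 11:00–11:45.
Viktor ∩ Oksana ∩ Ravi: 11:15–11:45.
Single common window of 30 minutes.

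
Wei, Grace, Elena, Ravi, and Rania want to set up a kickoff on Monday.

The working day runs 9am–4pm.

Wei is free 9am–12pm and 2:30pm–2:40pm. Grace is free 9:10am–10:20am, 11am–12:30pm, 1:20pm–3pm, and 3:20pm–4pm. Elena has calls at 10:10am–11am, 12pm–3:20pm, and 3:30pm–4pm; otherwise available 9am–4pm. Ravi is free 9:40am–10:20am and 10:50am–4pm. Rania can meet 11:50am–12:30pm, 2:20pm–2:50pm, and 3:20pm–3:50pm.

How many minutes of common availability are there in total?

Elena free within 09:00–16:00: 09:00–10:10, 11:00–12:00, 15:20–15:30.
Wei ∩ Grace: 09:10–10:20, 11:00–12:00, 14:30–14:40.
Wei ∩ Grace ∩ Elena: 09:10–10:10, 11:00–12:00.
Wei ∩ Grace ∩ Elena ∩ Ravi: 09:40–10:10, 11:00–12:00.
Wei ∩ Grace ∩ Elena ∩ Ravi ∩ Rania: 11:50–12:00.
Total common minutes: 10.

10 minutes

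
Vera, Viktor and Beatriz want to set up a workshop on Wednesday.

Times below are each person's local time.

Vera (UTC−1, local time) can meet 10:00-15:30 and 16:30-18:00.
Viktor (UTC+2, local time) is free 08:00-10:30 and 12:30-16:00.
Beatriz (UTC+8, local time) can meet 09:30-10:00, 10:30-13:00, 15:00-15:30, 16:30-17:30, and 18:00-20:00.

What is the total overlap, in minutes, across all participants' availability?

Vera → UTC: 11:00–16:30, 17:30–19:00.
Viktor → UTC: 06:00–08:30, 10:30–14:00.
Beatriz → UTC: 01:30–02:00, 02:30–05:00, 07:00–07:30, 08:30–09:30, 10:00–12:00.
Vera ∩ Viktor: 11:00–14:00.
Vera ∩ Viktor ∩ Beatriz: 11:00–12:00.
Total common minutes: 60.

60 minutes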